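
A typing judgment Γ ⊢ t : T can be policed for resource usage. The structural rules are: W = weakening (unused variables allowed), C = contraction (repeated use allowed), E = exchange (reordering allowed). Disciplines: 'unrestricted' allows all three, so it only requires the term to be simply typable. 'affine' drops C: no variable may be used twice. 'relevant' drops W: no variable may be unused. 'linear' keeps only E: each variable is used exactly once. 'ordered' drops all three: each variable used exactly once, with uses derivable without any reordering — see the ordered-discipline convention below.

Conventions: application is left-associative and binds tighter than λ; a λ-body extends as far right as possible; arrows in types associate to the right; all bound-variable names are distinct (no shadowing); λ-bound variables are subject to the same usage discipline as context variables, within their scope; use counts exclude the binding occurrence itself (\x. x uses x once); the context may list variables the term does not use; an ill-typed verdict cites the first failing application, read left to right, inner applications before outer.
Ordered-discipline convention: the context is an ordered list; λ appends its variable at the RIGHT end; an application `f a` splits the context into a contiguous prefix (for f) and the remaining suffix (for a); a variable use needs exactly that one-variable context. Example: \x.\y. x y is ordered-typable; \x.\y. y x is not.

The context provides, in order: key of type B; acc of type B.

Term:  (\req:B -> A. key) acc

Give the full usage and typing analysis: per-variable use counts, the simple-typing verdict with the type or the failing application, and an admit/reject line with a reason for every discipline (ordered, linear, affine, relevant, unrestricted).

usage: key: 1, acc: 1, req (λ-bound): 0
order of uses: key, acc
typing: ill-typed: an application expects B -> A but receives B
ordered: ✗, a type mismatch blocks all five
linear: ✗, the type mismatch rejects it
affine: ✗, not simply typable
relevant: ✗, fails simple typing
unrestricted: ✗, a type mismatch blocks all five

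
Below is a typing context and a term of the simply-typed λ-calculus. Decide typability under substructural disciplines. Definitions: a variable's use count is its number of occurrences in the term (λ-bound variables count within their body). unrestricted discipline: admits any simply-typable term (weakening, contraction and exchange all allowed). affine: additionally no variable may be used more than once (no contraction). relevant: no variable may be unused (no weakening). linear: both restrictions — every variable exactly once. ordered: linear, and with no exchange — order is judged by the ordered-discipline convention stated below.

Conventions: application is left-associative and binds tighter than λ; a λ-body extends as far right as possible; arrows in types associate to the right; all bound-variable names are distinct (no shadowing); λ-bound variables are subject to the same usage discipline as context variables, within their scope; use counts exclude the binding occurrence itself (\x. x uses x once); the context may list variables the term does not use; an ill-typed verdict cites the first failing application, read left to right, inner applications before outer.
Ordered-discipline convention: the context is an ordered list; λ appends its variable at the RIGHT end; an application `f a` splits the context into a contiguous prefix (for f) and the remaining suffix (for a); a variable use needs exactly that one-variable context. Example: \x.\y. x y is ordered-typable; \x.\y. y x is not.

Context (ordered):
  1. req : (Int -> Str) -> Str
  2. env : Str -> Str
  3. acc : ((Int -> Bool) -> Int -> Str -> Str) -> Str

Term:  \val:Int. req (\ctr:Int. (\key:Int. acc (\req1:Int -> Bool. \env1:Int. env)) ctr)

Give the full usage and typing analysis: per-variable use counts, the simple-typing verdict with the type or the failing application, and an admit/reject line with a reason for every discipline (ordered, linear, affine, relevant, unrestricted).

counts: req: 1×, env: 1×, acc: 1×, val (λ-bound): 0×, ctr (λ-bound): 1×, key (λ-bound): 0×, req1 (λ-bound): 0×, env1 (λ-bound): 0×
use order (left to right): req, acc, env, ctr
typing: well-typed — term : Int -> Str
ordered: ✗, val, key, req1, env1 left unused
linear: ✗, val, key, req1, env1 left unused
affine: ✓, no duplicate uses among req, env, acc, val, ctr, key, req1, env1
relevant: ✗, val, key, req1, env1 left unused
unrestricted: ✓, well-typed at Int -> Str; no restrictions here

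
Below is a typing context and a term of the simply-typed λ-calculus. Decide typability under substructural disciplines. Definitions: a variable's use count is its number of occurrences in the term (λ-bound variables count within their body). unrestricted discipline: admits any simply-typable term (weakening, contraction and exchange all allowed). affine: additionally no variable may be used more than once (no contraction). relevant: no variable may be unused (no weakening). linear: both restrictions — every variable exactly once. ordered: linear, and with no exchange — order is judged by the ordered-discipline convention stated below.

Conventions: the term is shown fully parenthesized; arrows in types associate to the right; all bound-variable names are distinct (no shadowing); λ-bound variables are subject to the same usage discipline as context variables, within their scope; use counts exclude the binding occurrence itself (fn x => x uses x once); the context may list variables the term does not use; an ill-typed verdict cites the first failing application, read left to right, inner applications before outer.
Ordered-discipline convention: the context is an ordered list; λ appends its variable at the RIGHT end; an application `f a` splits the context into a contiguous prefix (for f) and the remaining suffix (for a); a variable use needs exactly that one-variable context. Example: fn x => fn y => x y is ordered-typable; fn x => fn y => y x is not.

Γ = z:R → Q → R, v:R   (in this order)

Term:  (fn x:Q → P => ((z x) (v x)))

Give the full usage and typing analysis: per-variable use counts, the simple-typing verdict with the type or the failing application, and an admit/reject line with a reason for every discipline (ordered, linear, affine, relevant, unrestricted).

counts: z ×1; v ×1; x [bound] ×2
order of uses: z, x, v, x
typing: ill-typed: argument of type Q → P where R is required
ordered: ✗ — the type mismatch rejects it
linear: ✗ — not simply typable
affine: ✗ — fails simple typing
relevant: ✗ — a type mismatch blocks all five
unrestricted: ✗ — the type mismatch rejects it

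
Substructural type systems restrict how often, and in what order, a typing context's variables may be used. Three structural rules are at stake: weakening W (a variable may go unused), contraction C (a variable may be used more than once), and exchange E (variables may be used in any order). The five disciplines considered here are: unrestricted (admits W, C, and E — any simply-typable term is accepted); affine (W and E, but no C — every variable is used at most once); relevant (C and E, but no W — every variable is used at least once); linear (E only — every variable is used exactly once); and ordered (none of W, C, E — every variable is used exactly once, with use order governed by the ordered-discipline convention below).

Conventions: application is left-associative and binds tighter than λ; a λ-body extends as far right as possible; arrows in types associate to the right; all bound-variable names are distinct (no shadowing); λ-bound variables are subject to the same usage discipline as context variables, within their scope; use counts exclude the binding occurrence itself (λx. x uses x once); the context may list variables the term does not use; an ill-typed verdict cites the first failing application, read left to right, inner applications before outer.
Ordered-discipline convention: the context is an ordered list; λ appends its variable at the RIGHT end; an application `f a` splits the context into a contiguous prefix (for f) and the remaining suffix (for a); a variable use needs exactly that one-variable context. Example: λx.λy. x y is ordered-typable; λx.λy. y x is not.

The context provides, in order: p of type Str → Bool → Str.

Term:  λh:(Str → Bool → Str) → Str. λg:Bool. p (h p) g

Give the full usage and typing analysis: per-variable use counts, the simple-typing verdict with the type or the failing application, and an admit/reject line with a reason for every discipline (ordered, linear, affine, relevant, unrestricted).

variable uses: p: 2×, h (bound): 1×, g (bound): 1×
use order (left to right): p, h, p, g
typing: well-typed — term : ((Str → Bool → Str) → Str) → Bool → Str
ordered: ✗ — repeated use of p ×2
linear: ✗ — repeated use of p ×2
affine: ✗ — repeated use of p ×2
relevant: ✓ — every one of p, h, g appears
unrestricted: ✓ — type-checks (((Str → Bool → Str) → Str) → Bool → Str) and nothing is barred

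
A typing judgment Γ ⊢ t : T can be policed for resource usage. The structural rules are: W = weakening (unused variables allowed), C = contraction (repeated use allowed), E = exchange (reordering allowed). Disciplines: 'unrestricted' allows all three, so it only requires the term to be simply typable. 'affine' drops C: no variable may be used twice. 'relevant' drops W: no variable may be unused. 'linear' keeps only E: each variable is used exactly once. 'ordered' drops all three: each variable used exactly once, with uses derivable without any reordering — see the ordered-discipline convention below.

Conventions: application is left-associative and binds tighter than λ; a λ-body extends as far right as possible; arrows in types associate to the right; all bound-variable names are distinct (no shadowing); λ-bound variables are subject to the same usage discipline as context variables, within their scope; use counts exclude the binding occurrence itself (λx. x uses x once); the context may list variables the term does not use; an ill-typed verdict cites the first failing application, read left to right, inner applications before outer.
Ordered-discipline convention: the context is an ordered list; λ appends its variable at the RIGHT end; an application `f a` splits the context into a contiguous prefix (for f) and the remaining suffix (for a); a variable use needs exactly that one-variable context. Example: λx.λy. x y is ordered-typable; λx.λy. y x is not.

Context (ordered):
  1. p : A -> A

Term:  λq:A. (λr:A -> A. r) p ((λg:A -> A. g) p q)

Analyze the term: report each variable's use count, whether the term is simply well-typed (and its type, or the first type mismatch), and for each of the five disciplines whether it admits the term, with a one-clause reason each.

variable uses: p: 2; q (bound): 1; r (bound): 1; g (bound): 1
left-to-right use order: r, p, g, p, q
typing: the term checks, with type A -> A
ordered: ✗, needs contraction — p ×2
linear: ✗, needs contraction — p ×2
affine: ✗, needs contraction — p ×2
relevant: ✓, every one of p, q, r, g appears
unrestricted: ✓, simply typable at A -> A; W, C, E all held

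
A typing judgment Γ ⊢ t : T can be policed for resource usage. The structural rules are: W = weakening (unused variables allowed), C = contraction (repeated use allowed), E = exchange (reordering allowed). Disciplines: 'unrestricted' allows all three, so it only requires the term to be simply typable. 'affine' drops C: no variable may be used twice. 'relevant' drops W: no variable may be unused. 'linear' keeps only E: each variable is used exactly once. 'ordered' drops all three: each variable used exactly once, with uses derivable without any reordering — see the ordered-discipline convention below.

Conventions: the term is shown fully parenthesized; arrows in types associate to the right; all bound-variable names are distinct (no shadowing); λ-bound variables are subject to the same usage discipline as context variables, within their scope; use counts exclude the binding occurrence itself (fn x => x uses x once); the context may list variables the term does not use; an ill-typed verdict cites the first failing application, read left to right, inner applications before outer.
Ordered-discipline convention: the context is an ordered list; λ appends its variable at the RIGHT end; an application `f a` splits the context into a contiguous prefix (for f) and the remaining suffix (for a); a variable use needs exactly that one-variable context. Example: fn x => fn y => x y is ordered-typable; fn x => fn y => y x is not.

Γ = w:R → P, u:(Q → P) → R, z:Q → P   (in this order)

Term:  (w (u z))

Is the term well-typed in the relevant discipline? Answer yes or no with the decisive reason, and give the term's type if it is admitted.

yes — w, u, z: all used, weakening unneeded; term : P
counts: w=1; u=1; z=1
use order (left to right): w, u, z
typing: well-typed — term : P
summary: ordered ✓ | linear ✓ | affine ✓ | relevant ✓ | unrestricted ✓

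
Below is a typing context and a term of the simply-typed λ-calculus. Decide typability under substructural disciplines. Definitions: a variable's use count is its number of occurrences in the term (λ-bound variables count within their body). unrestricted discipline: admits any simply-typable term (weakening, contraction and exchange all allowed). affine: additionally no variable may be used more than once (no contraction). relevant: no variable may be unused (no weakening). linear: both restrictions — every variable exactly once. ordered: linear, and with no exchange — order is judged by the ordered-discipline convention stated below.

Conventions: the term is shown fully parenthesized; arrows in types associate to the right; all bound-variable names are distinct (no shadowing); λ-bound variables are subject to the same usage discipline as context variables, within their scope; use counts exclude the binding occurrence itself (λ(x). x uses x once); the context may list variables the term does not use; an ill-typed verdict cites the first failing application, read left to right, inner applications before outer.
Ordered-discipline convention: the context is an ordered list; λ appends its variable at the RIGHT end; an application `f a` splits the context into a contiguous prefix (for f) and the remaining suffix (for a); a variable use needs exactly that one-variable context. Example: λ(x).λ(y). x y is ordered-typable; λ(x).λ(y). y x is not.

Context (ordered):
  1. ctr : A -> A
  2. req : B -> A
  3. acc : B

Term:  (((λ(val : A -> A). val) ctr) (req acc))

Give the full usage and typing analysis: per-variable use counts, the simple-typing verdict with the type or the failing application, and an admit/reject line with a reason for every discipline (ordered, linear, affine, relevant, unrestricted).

usage: ctr: 1; req: 1; acc: 1; val (bound): 1
uses in reading order: val, ctr, req, acc
typing: well-typed — term : A
ordered: ✓, ctr, req, acc, val: once each, no exchange needed
linear: ✓, exactly-once usage across ctr, req, acc, val
affine: ✓, ctr, req, acc, val: no repeats, contraction unneeded
relevant: ✓, ctr, req, acc, val: all used, weakening unneeded
unrestricted: ✓, type-checks (A) and nothing is barred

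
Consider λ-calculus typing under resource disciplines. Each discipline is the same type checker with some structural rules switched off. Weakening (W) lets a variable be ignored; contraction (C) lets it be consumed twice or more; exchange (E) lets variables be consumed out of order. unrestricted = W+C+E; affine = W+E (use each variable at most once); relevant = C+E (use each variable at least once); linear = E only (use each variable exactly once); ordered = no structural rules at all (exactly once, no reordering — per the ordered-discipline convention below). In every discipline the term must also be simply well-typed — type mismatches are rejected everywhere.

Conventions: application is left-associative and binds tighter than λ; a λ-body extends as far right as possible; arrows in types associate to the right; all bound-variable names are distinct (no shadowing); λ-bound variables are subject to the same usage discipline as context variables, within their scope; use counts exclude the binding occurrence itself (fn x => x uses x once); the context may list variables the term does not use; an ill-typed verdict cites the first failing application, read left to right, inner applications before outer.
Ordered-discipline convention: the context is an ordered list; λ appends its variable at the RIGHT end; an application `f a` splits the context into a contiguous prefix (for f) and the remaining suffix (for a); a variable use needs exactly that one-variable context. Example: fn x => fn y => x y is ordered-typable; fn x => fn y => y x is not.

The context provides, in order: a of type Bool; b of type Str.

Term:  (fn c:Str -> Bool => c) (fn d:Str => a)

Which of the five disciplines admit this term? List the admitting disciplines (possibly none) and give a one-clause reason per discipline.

admitted in: affine, unrestricted
counts: a: 1, b: 0, c (bound): 1, d (bound): 0
use order (left to right): c, a
typing: well-typed at Str -> Bool
ordered ✗ (needs weakening: b, d unused)
linear ✗ (needs weakening: b, d unused)
affine ✓ (no duplicate uses among a, b, c, d)
relevant ✗ (needs weakening: b, d unused)
unrestricted ✓ (simply typable at Str -> Bool; W, C, E all held)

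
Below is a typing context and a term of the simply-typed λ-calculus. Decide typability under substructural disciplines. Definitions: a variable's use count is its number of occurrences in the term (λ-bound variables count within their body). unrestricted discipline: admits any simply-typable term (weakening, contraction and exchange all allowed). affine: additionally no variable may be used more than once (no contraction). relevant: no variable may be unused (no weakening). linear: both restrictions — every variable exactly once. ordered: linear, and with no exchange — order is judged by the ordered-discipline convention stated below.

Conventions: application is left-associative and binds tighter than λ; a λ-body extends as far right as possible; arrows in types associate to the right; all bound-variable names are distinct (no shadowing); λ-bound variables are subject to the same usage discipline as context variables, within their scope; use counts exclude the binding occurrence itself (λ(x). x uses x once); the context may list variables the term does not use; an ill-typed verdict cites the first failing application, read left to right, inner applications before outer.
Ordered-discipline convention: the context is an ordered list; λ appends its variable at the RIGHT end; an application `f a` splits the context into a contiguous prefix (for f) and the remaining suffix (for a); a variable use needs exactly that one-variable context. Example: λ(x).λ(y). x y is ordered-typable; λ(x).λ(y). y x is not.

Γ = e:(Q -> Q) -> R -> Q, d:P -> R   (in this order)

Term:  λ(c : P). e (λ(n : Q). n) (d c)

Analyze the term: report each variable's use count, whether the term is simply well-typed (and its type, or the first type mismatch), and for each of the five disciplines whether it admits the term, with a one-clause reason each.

variable uses: e=1; d=1; c (bound)=1; n (bound)=1
uses in reading order: e, n, d, c
typing: the term checks, with type P -> Q
ordered: ✓, one use each (e, d, c, n); ordered split holds
linear: ✓, each of e, d, c, n used exactly once
affine: ✓, at most one use each (e, d, c, n)
relevant: ✓, at least one use each (e, d, c, n)
unrestricted: ✓, typability at P -> Q is all that's needed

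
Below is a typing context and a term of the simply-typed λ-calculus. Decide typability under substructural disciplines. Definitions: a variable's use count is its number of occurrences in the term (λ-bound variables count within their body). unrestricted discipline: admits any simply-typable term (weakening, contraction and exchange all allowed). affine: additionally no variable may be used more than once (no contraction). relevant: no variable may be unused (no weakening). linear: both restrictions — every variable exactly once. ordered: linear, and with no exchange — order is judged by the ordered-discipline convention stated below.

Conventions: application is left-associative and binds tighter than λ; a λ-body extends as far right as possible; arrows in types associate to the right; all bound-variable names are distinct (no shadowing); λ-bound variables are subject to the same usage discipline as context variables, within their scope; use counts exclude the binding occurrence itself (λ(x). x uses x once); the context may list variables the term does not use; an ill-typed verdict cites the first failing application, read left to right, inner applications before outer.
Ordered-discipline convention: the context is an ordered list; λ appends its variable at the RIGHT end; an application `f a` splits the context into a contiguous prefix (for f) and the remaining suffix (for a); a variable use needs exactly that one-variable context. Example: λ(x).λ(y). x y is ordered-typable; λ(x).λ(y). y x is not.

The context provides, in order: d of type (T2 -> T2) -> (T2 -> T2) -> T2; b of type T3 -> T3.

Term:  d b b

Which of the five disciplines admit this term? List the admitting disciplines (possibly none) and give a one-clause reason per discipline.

accepted by: none
counts: d: 1×, b: 2×
use order (left to right): d, b, b
typing: ill-typed: argument of type T3 -> T3 where T2 -> T2 is required
ordered: ✗, a type mismatch blocks all five
linear: ✗, the type mismatch rejects it
affine: ✗, not simply typable
relevant: ✗, fails simple typing
unrestricted: ✗, a type mismatch blocks all five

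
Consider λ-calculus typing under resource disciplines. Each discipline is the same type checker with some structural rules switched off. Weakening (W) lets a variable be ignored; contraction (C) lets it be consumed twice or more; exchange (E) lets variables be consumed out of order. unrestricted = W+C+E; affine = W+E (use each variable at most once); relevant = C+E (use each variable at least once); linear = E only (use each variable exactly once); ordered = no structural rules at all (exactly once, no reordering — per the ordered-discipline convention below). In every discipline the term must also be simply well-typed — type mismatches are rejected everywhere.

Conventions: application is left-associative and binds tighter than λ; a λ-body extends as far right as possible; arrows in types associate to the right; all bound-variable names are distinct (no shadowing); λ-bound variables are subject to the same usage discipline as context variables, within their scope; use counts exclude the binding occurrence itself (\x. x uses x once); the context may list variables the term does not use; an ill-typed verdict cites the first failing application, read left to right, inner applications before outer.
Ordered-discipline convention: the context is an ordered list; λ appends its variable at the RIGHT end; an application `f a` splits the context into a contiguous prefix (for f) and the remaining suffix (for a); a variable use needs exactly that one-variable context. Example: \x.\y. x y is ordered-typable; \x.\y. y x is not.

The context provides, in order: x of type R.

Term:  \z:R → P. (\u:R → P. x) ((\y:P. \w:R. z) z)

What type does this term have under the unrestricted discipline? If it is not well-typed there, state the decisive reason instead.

not well-typed under unrestricted — the type mismatch rejects it
usage: x: 1; z [bound]: 2; u [bound]: 0; y [bound]: 0; w [bound]: 0
use order (left to right): x, z, z
typing: ill-typed: argument of type R → P where P is required
summary: ordered ✗ · linear ✗ · affine ✗ · relevant ✗ · unrestricted ✗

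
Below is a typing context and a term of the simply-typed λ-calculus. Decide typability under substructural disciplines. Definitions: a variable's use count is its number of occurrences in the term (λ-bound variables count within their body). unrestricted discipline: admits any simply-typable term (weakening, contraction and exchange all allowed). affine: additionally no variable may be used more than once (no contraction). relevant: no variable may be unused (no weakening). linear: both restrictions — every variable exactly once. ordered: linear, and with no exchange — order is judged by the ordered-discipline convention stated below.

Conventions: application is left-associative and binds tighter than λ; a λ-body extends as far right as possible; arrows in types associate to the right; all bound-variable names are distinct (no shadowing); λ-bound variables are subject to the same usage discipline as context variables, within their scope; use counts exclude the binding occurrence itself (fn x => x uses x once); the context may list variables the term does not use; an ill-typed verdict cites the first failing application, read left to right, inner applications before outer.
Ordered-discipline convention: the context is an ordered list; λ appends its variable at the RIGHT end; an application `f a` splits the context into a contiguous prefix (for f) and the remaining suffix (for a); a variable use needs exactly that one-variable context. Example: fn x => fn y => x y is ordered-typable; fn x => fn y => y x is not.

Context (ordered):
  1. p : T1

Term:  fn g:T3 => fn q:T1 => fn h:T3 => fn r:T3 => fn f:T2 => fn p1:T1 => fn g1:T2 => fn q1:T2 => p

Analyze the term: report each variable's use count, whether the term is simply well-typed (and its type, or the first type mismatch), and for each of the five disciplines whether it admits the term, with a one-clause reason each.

counts: p: 1, g (λ-bound): 0, q (λ-bound): 0, h (λ-bound): 0, r (λ-bound): 0, f (λ-bound): 0, p1 (λ-bound): 0, g1 (λ-bound): 0, q1 (λ-bound): 0
left-to-right use order: p
typing: well-typed at T3 -> T1 -> T3 -> T3 -> T2 -> T1 -> T2 -> T2 -> T1
ordered ✗ (needs weakening: g, q, h, r, f, p1, g1, q1 unused)
linear ✗ (needs weakening: g, q, h, r, f, p1, g1, q1 unused)
affine ✓ (no duplicate uses among p, g, q, h, r, f, p1, g1, q1)
relevant ✗ (needs weakening: g, q, h, r, f, p1, g1, q1 unused)
unrestricted ✓ (typability at T3 -> T1 -> T3 -> T3 -> T2 -> T1 -> T2 -> T2 -> T1 is all that's needed)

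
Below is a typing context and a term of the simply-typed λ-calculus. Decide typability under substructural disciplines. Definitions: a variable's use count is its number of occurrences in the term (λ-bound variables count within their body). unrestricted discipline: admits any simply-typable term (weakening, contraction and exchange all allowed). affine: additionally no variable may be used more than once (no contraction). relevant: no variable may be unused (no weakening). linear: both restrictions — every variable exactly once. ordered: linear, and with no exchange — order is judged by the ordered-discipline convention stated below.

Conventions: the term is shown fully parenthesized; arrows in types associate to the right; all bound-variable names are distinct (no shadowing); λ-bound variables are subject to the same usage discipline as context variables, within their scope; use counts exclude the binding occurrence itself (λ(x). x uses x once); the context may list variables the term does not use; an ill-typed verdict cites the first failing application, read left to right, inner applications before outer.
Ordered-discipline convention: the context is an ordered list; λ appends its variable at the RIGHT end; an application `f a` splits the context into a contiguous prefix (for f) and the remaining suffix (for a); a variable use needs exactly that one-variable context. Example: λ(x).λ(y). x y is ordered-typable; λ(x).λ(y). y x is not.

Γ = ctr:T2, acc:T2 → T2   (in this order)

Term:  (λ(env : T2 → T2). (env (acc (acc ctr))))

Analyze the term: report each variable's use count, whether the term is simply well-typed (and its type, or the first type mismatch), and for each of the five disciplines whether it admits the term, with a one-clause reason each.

use counts: ctr: 1×; acc: 2×; env (bound): 1×
use order (left to right): env, acc, acc, ctr
typing: ✓ — (T2 → T2) → T2
ordered: ✗, needs contraction — acc ×2
linear: ✗, needs contraction — acc ×2
affine: ✗, needs contraction — acc ×2
relevant: ✓, none of ctr, acc, env goes unused
unrestricted: ✓, simply typable at (T2 → T2) → T2; W, C, E all held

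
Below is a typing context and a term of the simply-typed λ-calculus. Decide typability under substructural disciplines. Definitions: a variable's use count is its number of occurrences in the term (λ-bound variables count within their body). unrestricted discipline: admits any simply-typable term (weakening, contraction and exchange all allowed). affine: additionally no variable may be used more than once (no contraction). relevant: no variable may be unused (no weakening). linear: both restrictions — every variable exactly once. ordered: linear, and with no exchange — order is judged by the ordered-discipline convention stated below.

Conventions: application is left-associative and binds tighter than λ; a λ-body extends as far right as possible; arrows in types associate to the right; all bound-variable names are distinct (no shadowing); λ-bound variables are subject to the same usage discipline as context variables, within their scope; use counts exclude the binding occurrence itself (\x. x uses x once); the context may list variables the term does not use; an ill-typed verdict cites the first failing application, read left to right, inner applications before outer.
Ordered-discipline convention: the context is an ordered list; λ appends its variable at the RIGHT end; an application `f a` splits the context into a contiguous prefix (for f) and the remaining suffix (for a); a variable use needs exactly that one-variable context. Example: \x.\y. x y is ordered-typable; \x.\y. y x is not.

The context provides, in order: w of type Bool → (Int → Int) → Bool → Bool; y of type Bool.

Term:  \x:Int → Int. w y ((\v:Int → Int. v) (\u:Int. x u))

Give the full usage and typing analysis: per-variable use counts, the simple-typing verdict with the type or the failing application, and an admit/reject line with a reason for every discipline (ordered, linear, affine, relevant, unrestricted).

usage: w: 1; y: 1; x [bound]: 1; v [bound]: 1; u [bound]: 1
left-to-right use order: w, y, v, x, u
typing: the term checks, with type (Int → Int) → Bool → Bool
ordered ✓ (single-use (w, y, x, v, u), ordered derivation ok)
linear ✓ (single use per variable (w, y, x, v, u))
affine ✓ (w, y, x, v, u: no repeats, contraction unneeded)
relevant ✓ (w, y, x, v, u: all used, weakening unneeded)
unrestricted ✓ (well-typed at (Int → Int) → Bool → Bool; no restrictions here)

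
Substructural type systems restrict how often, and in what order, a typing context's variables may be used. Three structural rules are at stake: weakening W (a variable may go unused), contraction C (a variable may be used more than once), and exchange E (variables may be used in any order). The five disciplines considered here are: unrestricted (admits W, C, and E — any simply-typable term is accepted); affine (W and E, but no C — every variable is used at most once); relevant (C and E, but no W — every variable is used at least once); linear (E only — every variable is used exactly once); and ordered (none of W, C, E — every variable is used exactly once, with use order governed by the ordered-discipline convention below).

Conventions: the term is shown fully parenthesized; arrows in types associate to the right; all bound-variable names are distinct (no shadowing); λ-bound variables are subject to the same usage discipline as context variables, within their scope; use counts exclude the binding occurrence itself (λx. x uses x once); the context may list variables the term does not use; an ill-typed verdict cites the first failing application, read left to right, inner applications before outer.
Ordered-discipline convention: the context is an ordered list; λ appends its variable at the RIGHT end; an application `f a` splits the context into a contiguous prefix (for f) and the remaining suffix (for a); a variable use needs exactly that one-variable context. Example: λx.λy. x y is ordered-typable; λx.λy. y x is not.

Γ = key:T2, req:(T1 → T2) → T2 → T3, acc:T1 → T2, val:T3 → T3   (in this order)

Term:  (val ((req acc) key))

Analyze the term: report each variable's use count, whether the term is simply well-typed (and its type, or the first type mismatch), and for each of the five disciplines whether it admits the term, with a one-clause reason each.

use counts: key ×1, req ×1, acc ×1, val ×1
left-to-right use order: val, req, acc, key
typing: well-typed at T3
ordered: ✗ — no ordered split (uses run val, req, acc, key)
linear: ✓ — each of key, req, acc, val used exactly once
affine: ✓ — at most one use each (key, req, acc, val)
relevant: ✓ — key, req, acc, val: all used, weakening unneeded
unrestricted: ✓ — simply typable at T3; W, C, E all held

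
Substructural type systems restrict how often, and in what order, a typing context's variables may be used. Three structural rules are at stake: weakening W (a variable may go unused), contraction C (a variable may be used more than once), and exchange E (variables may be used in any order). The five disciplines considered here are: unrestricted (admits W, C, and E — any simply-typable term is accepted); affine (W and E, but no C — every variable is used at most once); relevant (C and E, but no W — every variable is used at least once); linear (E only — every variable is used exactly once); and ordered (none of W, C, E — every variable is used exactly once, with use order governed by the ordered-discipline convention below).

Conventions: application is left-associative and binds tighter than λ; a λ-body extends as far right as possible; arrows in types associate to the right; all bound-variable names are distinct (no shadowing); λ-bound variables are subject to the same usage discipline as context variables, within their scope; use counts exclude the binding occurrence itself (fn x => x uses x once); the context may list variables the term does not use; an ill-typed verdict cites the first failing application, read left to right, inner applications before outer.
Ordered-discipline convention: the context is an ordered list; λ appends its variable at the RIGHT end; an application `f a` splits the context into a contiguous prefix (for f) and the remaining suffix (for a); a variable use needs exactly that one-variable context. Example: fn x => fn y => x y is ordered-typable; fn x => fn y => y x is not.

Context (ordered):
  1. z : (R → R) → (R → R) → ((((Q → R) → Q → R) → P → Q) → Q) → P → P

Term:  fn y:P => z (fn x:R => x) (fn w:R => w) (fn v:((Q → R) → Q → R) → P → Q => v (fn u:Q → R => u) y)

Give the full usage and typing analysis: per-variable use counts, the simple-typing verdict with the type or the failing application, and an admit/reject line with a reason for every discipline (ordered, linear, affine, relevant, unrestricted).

variable uses: z ×1; y (λ-bound) ×1; x (λ-bound) ×1; w (λ-bound) ×1; v (λ-bound) ×1; u (λ-bound) ×1
left-to-right use order: z, x, w, v, u, y
typing: ✓ — P → P → P
ordered ✗ (no contiguous prefix/suffix split fits z, x, w, v, u, y)
linear ✓ (z, y, x, w, v, u: one use apiece)
affine ✓ (at most one use each (z, y, x, w, v, u))
relevant ✓ (every one of z, y, x, w, v, u appears)
unrestricted ✓ (simply typable at P → P → P; W, C, E all held)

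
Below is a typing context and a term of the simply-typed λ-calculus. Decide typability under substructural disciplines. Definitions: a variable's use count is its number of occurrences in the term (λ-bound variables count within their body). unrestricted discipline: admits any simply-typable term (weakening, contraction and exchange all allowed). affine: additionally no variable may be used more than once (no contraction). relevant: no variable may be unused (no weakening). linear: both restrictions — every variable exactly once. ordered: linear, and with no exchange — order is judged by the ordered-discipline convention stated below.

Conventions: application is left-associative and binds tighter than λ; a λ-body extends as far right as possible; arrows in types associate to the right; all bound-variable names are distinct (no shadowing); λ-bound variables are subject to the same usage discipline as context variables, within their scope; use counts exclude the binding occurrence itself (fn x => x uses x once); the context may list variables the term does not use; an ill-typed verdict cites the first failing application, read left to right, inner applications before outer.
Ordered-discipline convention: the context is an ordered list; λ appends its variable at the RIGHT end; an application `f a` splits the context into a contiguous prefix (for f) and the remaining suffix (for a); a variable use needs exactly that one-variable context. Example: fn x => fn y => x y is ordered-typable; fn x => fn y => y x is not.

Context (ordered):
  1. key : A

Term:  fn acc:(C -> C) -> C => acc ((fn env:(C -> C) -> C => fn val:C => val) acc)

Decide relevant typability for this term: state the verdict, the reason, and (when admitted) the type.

no — unused: key, env — weakening required
use counts: key: 0×, acc (bound): 2×, env (bound): 0×, val (bound): 1×
uses in reading order: acc, val, acc
typing: ✓ — ((C -> C) -> C) -> C
per-discipline verdicts: ordered ✗ · linear ✗ · affine ✗ · relevant ✗ · unrestricted ✓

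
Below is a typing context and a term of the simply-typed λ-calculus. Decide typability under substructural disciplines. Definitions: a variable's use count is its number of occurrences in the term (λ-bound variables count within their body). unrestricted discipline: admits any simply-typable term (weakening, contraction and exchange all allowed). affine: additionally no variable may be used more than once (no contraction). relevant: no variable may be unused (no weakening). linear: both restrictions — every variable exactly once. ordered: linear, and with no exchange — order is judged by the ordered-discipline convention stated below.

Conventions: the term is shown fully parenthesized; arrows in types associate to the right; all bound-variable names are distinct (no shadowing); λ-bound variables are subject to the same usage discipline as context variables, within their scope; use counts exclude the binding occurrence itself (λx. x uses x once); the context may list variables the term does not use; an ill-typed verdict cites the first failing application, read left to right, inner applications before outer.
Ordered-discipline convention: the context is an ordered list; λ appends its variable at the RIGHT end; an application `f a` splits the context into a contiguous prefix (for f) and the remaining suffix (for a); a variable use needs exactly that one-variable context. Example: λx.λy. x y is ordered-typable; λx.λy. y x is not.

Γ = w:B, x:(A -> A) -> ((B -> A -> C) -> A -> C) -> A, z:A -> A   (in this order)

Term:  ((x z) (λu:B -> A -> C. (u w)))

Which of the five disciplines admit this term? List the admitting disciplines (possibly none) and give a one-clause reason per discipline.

admitted in: linear, affine, relevant, unrestricted
usage: w: 1, x: 1, z: 1, u (λ-bound): 1
left-to-right use order: x, z, u, w
typing: well-typed — term : A
ordered ✗ (no ordered split (uses run x, z, u, w))
linear ✓ (w, x, z, u: one use apiece)
affine ✓ (w, x, z, u: no repeats, contraction unneeded)
relevant ✓ (at least one use each (w, x, z, u))
unrestricted ✓ (well-typed at A; no restrictions here)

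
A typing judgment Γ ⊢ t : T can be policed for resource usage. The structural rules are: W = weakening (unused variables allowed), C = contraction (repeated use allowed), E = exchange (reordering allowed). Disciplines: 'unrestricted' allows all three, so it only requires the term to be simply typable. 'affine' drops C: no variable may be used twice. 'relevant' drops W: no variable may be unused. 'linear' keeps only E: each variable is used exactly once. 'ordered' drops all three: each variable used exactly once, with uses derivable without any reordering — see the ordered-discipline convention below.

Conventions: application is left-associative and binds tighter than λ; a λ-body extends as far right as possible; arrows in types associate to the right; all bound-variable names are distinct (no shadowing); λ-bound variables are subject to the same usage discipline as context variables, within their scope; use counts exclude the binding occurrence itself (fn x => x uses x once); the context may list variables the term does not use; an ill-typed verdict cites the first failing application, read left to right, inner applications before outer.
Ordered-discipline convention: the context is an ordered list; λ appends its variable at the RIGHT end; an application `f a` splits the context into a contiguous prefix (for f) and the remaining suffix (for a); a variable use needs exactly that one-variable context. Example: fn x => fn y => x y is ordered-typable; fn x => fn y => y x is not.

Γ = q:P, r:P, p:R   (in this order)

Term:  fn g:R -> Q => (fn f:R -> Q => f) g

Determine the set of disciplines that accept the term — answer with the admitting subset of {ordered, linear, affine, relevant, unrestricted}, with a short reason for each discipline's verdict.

admitted by: affine, unrestricted
use counts: q=0; r=0; p=0; g (bound)=1; f (bound)=1
order of uses: f, g
typing: well-typed — term : (R -> Q) -> R -> Q
ordered ✗ (q, r, p left unused)
linear ✗ (q, r, p left unused)
affine ✓ (at most one use each (q, r, p, g, f))
relevant ✗ (q, r, p left unused)
unrestricted ✓ (typability at (R -> Q) -> R -> Q is all that's needed)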